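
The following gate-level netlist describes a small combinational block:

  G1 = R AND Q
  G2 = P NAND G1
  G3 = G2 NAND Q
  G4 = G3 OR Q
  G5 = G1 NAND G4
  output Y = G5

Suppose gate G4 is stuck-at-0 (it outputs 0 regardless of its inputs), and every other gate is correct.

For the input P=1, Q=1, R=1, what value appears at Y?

Propagate with G4 forced: G1=1, G2=0, G3=1, G4=0 [stuck-at-0], G5=1.
So Y = 1. (Without the fault it would be 0.)

1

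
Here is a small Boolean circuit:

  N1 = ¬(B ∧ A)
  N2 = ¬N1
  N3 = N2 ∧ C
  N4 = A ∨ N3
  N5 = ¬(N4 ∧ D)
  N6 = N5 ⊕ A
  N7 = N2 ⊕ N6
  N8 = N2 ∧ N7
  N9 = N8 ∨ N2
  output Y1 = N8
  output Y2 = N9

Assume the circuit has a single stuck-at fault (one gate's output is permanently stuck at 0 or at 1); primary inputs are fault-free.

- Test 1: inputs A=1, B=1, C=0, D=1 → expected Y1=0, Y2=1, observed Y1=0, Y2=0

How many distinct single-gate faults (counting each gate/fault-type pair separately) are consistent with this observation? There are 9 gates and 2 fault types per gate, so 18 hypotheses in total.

Fault-free: N1=0, N2=1, N3=0, N4=1, N5=0, N6=1, N7=0, N8=0, N9=1 → Y1=0, Y2=1. Observed Y1=0, Y2=0.
  N1: stuck-at-1 ✓; others ✗
  N2: stuck-at-0 ✓; others ✗
  N3: none of the 2 fault types match ✗
  N4: none of the 2 fault types match ✗
  N5: none of the 2 fault types match ✗
  N6: none of the 2 fault types match ✗
  N7: none of the 2 fault types match ✗
  N8: none of the 2 fault types match ✗
  N9: stuck-at-0 ✓; others ✗
Consistent faults: {N1 stuck-at-1, N2 stuck-at-0, N9 stuck-at-0} — 3 in all.

3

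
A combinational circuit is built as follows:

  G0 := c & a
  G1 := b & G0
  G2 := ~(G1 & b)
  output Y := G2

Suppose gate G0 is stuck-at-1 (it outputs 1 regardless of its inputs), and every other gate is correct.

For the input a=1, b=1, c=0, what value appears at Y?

Propagate with G0 forced: G0=1 [stuck-at-1], G1=1, G2=0.
So Y = 0. (Without the fault it would be 1.)

0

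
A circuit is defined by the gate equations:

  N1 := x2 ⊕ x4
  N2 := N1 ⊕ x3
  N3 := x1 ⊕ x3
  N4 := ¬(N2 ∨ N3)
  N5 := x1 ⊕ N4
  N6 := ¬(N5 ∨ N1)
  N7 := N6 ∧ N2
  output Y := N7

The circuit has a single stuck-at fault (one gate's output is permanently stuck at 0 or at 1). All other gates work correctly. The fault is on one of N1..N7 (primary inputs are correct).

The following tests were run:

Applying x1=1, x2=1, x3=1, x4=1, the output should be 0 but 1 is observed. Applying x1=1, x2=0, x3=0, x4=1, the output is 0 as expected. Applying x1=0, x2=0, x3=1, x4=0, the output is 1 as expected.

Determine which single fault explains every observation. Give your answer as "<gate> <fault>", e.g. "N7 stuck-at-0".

Fault-free values for test 1 (x1=1, x2=1, x3=1, x4=1): N1=0, N2=1, N3=0, N4=0, N5=1, N6=0, N7=0, giving Y=0. Observed 1.
Test 1: faults giving observed 1 are {N4 stuck-at-1, N5 stuck-at-0, N6 stuck-at-1, N7 stuck-at-1}.
Test 2 (x1=1, x2=0, x3=0, x4=1): fault-free N1=1, N2=1, N3=1, N4=0, N5=1, N6=0, N7=0 → 0; observed 0. Eliminates N6 stuck-at-1, N7 stuck-at-1.
Test 3 (x1=0, x2=0, x3=1, x4=0): fault-free N1=0, N2=1, N3=1, N4=0, N5=0, N6=1, N7=1 → 1; observed 1. Eliminates N4 stuck-at-1.
Only N5 stuck-at-0 is consistent with every test.

N5 stuck-at-0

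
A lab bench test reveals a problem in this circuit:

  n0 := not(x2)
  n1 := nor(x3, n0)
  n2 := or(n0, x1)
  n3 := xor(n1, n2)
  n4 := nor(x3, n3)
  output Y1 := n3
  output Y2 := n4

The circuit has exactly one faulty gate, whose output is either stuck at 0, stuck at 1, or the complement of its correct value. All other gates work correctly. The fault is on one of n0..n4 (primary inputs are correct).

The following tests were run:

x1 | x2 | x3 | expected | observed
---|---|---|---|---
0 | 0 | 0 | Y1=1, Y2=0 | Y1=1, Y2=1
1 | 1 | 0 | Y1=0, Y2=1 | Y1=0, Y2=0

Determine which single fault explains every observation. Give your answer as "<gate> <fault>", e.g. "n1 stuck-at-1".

n4 inverted output

Fault-free values for test 1 (x1=0, x2=0, x3=0): n0=1, n1=0, n2=1, n3=1, n4=0, giving Y1=1, Y2=0. Observed Y1=1, Y2=1.
Test 1: faults giving observed Y1=1, Y2=1 are {n4 stuck-at-1, n4 inverted output}.
Test 2 (x1=1, x2=1, x3=0): fault-free n0=0, n1=1, n2=1, n3=0, n4=1 → Y1=0, Y2=1; observed Y1=0, Y2=0. Eliminates n4 stuck-at-1.
Only n4 inverted output is consistent with every test.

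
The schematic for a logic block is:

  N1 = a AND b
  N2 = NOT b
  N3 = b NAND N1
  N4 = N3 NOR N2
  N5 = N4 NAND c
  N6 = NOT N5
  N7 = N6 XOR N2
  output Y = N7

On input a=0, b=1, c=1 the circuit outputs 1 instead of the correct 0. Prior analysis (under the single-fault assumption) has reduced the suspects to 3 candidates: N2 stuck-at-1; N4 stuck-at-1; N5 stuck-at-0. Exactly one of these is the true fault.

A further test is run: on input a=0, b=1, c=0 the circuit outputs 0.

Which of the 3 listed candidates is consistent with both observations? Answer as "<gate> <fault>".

Evaluate each candidate on input a=0, b=1, c=0:
  N2 stuck-at-1: N1=0, N2=1 [stuck-at-1], N3=1, N4=0, N5=1, N6=0, N7=1 → 1 — eliminated
  N4 stuck-at-1: N1=0, N2=0, N3=1, N4=1 [stuck-at-1], N5=1, N6=0, N7=0 → 0 — matches
  N5 stuck-at-0: N1=0, N2=0, N3=1, N4=0, N5=0 [stuck-at-0], N6=1, N7=1 → 1 — eliminated
Only N4 stuck-at-1 reproduces the observed 0.

N4 stuck-at-1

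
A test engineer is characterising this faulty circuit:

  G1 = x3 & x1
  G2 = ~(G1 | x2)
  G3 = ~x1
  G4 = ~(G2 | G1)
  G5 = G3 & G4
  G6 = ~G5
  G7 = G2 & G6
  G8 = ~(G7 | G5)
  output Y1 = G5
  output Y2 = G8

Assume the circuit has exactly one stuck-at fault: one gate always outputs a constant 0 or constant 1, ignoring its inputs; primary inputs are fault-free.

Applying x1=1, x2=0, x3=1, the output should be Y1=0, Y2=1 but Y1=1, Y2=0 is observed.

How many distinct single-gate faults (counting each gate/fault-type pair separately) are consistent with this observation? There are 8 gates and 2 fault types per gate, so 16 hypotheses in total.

Fault-free: G1=1, G2=0, G3=0, G4=0, G5=0, G6=1, G7=0, G8=1 → Y1=0, Y2=1. Observed Y1=1, Y2=0.
  G1: none of the 2 fault types match ✗
  G2: none of the 2 fault types match ✗
  G3: none of the 2 fault types match ✗
  G4: none of the 2 fault types match ✗
  G5: stuck-at-1 ✓; others ✗
  G6: none of the 2 fault types match ✗
  G7: none of the 2 fault types match ✗
  G8: none of the 2 fault types match ✗
Consistent faults: {G5 stuck-at-1} — 1 in all.

1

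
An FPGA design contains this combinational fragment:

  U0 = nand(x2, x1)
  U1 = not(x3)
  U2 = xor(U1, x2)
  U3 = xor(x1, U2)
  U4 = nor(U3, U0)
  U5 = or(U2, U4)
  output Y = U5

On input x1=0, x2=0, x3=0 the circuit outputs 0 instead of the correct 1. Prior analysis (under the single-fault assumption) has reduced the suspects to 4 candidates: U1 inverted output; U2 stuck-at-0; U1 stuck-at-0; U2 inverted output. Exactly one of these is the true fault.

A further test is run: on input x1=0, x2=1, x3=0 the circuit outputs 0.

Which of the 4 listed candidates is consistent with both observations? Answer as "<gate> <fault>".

U2 stuck-at-0

Evaluate each candidate on input x1=0, x2=1, x3=0:
  U1 inverted output: U0=1, U1=0 [inverted output], U2=1, U3=1, U4=0, U5=1 → 1 — eliminated
  U2 stuck-at-0: U0=1, U1=1, U2=0 [stuck-at-0], U3=0, U4=0, U5=0 → 0 — matches
  U1 stuck-at-0: U0=1, U1=0 [stuck-at-0], U2=1, U3=1, U4=0, U5=1 → 1 — eliminated
  U2 inverted output: U0=1, U1=1, U2=1 [inverted output], U3=1, U4=0, U5=1 → 1 — eliminated
Only U2 stuck-at-0 reproduces the observed 0.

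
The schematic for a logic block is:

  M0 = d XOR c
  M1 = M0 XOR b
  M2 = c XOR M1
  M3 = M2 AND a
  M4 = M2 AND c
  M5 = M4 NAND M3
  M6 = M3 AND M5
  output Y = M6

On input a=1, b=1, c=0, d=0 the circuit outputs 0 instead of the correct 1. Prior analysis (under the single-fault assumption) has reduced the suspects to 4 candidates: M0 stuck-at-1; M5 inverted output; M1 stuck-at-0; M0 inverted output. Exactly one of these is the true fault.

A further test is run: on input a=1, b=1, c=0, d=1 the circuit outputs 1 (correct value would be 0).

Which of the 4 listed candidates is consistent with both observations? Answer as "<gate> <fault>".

M0 inverted output

Evaluate each candidate on input a=1, b=1, c=0, d=1:
  M0 stuck-at-1: M0=1 [stuck-at-1], M1=0, M2=0, M3=0, M4=0, M5=1, M6=0 → 0 — eliminated
  M5 inverted output: M0=1, M1=0, M2=0, M3=0, M4=0, M5=0 [inverted output], M6=0 → 0 — eliminated
  M1 stuck-at-0: M0=1, M1=0 [stuck-at-0], M2=0, M3=0, M4=0, M5=1, M6=0 → 0 — eliminated
  M0 inverted output: M0=0 [inverted output], M1=1, M2=1, M3=1, M4=0, M5=1, M6=1 → 1 — matches
Only M0 inverted output reproduces the observed 1.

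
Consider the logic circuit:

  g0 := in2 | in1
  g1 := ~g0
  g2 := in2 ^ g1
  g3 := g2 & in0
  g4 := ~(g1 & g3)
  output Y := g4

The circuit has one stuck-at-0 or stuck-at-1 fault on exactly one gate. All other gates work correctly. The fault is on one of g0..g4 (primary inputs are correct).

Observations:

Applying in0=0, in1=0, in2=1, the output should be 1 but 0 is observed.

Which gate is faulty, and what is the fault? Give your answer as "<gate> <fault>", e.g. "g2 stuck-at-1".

g4 stuck-at-0

Fault-free values for test 1 (in0=0, in1=0, in2=1): g0=1, g1=0, g2=1, g3=0, g4=1, giving Y=1. Observed 0.
Test 1: faults giving observed 0 are {g4 stuck-at-0}.
Only g4 stuck-at-0 is consistent with every test.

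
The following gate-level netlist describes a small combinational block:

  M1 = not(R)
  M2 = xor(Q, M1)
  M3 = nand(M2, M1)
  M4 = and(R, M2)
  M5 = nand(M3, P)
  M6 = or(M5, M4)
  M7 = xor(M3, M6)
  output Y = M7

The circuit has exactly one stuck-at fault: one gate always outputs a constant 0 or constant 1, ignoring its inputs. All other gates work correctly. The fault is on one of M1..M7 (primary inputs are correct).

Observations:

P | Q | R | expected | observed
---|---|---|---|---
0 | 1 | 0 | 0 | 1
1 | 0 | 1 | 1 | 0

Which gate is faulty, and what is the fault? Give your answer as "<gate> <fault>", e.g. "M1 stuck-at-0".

M2 stuck-at-1

Fault-free values for test 1 (P=0, Q=1, R=0): M1=1, M2=0, M3=1, M4=0, M5=1, M6=1, M7=0, giving Y=0. Observed 1.
Test 1: faults giving observed 1 are {M2 stuck-at-1, M3 stuck-at-0, M5 stuck-at-0, M6 stuck-at-0, M7 stuck-at-1}.
Test 2 (P=1, Q=0, R=1): fault-free M1=0, M2=0, M3=1, M4=0, M5=0, M6=0, M7=1 → 1; observed 0. Eliminates M3 stuck-at-0, M5 stuck-at-0, M6 stuck-at-0, M7 stuck-at-1.
Only M2 stuck-at-1 is consistent with every test.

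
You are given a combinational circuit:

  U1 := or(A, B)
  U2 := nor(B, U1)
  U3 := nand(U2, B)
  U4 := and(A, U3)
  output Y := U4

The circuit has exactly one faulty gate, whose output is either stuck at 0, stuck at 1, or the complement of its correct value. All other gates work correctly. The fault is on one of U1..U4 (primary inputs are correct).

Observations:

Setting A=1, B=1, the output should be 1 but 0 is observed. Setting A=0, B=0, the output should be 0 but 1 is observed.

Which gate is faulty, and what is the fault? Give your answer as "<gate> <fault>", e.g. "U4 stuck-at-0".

Fault-free values for test 1 (A=1, B=1): U1=1, U2=0, U3=1, U4=1, giving Y=1. Observed 0.
Test 1: faults giving observed 0 are {U2 stuck-at-1, U2 inverted output, U3 stuck-at-0, U3 inverted output, U4 stuck-at-0, U4 inverted output}.
Test 2 (A=0, B=0): fault-free U1=0, U2=1, U3=1, U4=0 → 0; observed 1. Eliminates U2 stuck-at-1, U2 inverted output, U3 stuck-at-0, U3 inverted output, U4 stuck-at-0.
Only U4 inverted output is consistent with every test.

U4 inverted output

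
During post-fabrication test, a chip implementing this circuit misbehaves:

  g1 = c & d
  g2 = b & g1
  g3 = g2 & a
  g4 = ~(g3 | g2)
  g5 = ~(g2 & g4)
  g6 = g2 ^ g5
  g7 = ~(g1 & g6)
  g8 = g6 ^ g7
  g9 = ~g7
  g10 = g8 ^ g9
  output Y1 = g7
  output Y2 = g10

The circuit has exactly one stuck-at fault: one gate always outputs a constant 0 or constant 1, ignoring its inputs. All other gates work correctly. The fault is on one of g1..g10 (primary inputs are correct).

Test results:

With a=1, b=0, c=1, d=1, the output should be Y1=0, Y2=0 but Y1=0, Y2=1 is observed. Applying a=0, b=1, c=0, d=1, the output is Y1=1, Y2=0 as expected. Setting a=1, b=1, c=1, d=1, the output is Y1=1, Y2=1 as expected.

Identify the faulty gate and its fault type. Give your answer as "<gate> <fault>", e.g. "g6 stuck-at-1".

g9 stuck-at-0

Fault-free values for test 1 (a=1, b=0, c=1, d=1): g1=1, g2=0, g3=0, g4=1, g5=1, g6=1, g7=0, g8=1, g9=1, g10=0, giving Y1=0, Y2=0. Observed Y1=0, Y2=1.
Test 1: faults giving observed Y1=0, Y2=1 are {g8 stuck-at-0, g9 stuck-at-0, g10 stuck-at-1}.
Test 2 (a=0, b=1, c=0, d=1): fault-free g1=0, g2=0, g3=0, g4=1, g5=1, g6=1, g7=1, g8=0, g9=0, g10=0 → Y1=1, Y2=0; observed Y1=1, Y2=0. Eliminates g10 stuck-at-1.
Test 3 (a=1, b=1, c=1, d=1): fault-free g1=1, g2=1, g3=1, g4=0, g5=1, g6=0, g7=1, g8=1, g9=0, g10=1 → Y1=1, Y2=1; observed Y1=1, Y2=1. Eliminates g8 stuck-at-0.
Only g9 stuck-at-0 is consistent with every test.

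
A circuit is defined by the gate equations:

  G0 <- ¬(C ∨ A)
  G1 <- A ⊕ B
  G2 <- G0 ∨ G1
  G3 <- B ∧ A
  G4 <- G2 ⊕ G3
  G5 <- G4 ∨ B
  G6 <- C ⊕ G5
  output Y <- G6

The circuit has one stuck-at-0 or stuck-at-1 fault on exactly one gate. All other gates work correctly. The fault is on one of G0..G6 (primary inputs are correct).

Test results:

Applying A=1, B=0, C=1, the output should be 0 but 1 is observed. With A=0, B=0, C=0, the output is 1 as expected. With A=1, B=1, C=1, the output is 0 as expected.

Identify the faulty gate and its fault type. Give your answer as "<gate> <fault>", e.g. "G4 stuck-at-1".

G1 stuck-at-0

Fault-free values for test 1 (A=1, B=0, C=1): G0=0, G1=1, G2=1, G3=0, G4=1, G5=1, G6=0, giving Y=0. Observed 1.
Test 1: faults giving observed 1 are {G1 stuck-at-0, G2 stuck-at-0, G3 stuck-at-1, G4 stuck-at-0, G5 stuck-at-0, G6 stuck-at-1}.
Test 2 (A=0, B=0, C=0): fault-free G0=1, G1=0, G2=1, G3=0, G4=1, G5=1, G6=1 → 1; observed 1. Eliminates G2 stuck-at-0, G3 stuck-at-1, G4 stuck-at-0, G5 stuck-at-0.
Test 3 (A=1, B=1, C=1): fault-free G0=0, G1=0, G2=0, G3=1, G4=1, G5=1, G6=0 → 0; observed 0. Eliminates G6 stuck-at-1.
Only G1 stuck-at-0 is consistent with every test.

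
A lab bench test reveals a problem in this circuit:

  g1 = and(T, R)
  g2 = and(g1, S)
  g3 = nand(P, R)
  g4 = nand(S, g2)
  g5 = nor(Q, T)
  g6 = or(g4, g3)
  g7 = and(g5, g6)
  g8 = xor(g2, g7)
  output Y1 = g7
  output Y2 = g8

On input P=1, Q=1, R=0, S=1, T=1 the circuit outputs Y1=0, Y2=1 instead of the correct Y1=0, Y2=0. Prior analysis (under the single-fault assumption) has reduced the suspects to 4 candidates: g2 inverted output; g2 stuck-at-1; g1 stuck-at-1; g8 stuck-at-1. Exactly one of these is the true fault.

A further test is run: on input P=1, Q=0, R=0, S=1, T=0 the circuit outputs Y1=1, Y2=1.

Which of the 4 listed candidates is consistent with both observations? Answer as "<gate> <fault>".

g8 stuck-at-1

Evaluate each candidate on input P=1, Q=0, R=0, S=1, T=0:
  g2 inverted output: g1=0, g2=1 [inverted output], g3=1, g4=0, g5=1, g6=1, g7=1, g8=0 → Y1=1, Y2=0 — eliminated
  g2 stuck-at-1: g1=0, g2=1 [stuck-at-1], g3=1, g4=0, g5=1, g6=1, g7=1, g8=0 → Y1=1, Y2=0 — eliminated
  g1 stuck-at-1: g1=1 [stuck-at-1], g2=1, g3=1, g4=0, g5=1, g6=1, g7=1, g8=0 → Y1=1, Y2=0 — eliminated
  g8 stuck-at-1: g1=0, g2=0, g3=1, g4=1, g5=1, g6=1, g7=1, g8=1 [stuck-at-1] → Y1=1, Y2=1 — matches
Only g8 stuck-at-1 reproduces the observed Y1=1, Y2=1.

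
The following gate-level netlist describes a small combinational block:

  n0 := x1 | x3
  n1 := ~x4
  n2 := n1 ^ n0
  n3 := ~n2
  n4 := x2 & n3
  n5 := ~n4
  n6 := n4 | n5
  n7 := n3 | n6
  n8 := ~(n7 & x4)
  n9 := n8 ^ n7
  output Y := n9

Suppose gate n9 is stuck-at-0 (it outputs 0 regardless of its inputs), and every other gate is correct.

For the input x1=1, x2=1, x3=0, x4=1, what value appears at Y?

0

Propagate with n9 forced: n0=1, n1=0, n2=1, n3=0, n4=0, n5=1, n6=1, n7=1, n8=0, n9=0 [stuck-at-0].
So Y = 0. (Without the fault it would be 1.)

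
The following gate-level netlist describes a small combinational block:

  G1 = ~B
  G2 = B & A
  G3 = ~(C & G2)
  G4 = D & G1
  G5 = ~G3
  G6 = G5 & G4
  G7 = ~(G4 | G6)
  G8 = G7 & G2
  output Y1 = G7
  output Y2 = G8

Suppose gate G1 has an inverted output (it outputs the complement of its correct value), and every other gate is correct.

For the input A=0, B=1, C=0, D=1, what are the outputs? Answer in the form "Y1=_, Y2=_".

Propagate with G1 forced: G1=1 [inverted output], G2=0, G3=1, G4=1, G5=0, G6=0, G7=0, G8=0.
So the outputs are Y1=0, Y2=0. (Without the fault they would be Y1=1, Y2=0.)

Y1=0, Y2=0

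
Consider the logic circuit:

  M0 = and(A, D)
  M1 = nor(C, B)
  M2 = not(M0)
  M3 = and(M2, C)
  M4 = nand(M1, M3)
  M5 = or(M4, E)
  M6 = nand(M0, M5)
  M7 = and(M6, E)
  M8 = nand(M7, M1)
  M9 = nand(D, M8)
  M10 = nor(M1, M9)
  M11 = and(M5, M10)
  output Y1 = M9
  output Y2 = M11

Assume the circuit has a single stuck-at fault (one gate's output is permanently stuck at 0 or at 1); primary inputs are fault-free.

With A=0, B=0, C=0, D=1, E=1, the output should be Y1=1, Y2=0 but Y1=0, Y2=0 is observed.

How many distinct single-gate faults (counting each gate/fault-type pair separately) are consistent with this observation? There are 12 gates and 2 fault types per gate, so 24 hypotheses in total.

5

Fault-free: M0=0, M1=1, M2=1, M3=0, M4=1, M5=1, M6=1, M7=1, M8=0, M9=1, M10=0, M11=0 → Y1=1, Y2=0. Observed Y1=0, Y2=0.
  M0: stuck-at-1 ✓; others ✗
  M1: none of the 2 fault types match ✗
  M2: none of the 2 fault types match ✗
  M3: none of the 2 fault types match ✗
  M4: none of the 2 fault types match ✗
  M5: none of the 2 fault types match ✗
  M6: stuck-at-0 ✓; others ✗
  M7: stuck-at-0 ✓; others ✗
  M8: stuck-at-1 ✓; others ✗
  M9: stuck-at-0 ✓; others ✗
  M10: none of the 2 fault types match ✗
  M11: none of the 2 fault types match ✗
Consistent faults: {M0 stuck-at-1, M6 stuck-at-0, M7 stuck-at-0, M8 stuck-at-1, M9 stuck-at-0} — 5 in all.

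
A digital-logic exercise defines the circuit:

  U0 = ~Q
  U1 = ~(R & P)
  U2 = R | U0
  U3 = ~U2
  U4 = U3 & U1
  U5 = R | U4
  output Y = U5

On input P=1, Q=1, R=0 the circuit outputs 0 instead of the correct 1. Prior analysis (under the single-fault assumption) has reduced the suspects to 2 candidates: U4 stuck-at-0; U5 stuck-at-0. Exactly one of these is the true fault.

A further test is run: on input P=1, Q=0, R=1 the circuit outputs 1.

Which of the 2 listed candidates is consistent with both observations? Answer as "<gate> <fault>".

Evaluate each candidate on input P=1, Q=0, R=1:
  U4 stuck-at-0: U0=1, U1=0, U2=1, U3=0, U4=0 [stuck-at-0], U5=1 → 1 — matches
  U5 stuck-at-0: U0=1, U1=0, U2=1, U3=0, U4=0, U5=0 [stuck-at-0] → 0 — eliminated
Only U4 stuck-at-0 reproduces the observed 1.

U4 stuck-at-0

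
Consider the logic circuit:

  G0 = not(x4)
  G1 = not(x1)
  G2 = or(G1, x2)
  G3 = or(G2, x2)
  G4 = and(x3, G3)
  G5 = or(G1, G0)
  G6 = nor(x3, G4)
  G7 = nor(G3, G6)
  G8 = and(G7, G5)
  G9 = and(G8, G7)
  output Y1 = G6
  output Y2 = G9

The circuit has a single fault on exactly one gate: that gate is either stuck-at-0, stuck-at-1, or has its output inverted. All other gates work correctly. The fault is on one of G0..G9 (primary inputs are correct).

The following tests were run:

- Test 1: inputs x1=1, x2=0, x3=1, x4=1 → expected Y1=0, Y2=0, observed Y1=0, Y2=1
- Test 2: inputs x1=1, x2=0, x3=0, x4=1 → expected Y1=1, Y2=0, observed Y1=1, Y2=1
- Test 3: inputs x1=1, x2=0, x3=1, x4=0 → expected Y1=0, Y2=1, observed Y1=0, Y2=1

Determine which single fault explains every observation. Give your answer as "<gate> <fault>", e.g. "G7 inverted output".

G9 stuck-at-1

Fault-free values for test 1 (x1=1, x2=0, x3=1, x4=1): G0=0, G1=0, G2=0, G3=0, G4=0, G5=0, G6=0, G7=1, G8=0, G9=0, giving Y1=0, Y2=0. Observed Y1=0, Y2=1.
Test 1: faults giving observed Y1=0, Y2=1 are {G0 stuck-at-1, G0 inverted output, G5 stuck-at-1, G5 inverted output, G8 stuck-at-1, G8 inverted output, G9 stuck-at-1, G9 inverted output}.
Test 2 (x1=1, x2=0, x3=0, x4=1): fault-free G0=0, G1=0, G2=0, G3=0, G4=0, G5=0, G6=1, G7=0, G8=0, G9=0 → Y1=1, Y2=0; observed Y1=1, Y2=1. Eliminates G0 stuck-at-1, G0 inverted output, G5 stuck-at-1, G5 inverted output, G8 stuck-at-1, G8 inverted output.
Test 3 (x1=1, x2=0, x3=1, x4=0): fault-free G0=1, G1=0, G2=0, G3=0, G4=0, G5=1, G6=0, G7=1, G8=1, G9=1 → Y1=0, Y2=1; observed Y1=0, Y2=1. Eliminates G9 inverted output.
Only G9 stuck-at-1 is consistent with every test.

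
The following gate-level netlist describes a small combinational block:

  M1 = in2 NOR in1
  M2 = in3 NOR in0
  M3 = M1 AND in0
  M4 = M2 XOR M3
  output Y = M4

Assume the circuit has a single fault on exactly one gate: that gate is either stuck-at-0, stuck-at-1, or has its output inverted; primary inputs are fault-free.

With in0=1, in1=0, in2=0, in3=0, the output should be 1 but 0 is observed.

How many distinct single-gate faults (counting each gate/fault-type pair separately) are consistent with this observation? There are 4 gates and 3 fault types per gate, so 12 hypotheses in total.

Fault-free: M1=1, M2=0, M3=1, M4=1 → 1. Observed 0.
  M1 stuck-at-0: output 0 ✓
  M1 stuck-at-1: output 1 ✗
  M1 inverted output: output 0 ✓
  M2 stuck-at-0: output 1 ✗
  M2 stuck-at-1: output 0 ✓
  M2 inverted output: output 0 ✓
  M3 stuck-at-0: output 0 ✓
  M3 stuck-at-1: output 1 ✗
  M3 inverted output: output 0 ✓
  M4 stuck-at-0: output 0 ✓
  M4 stuck-at-1: output 1 ✗
  M4 inverted output: output 0 ✓
Consistent faults: {M1 stuck-at-0, M1 inverted output, M2 stuck-at-1, M2 inverted output, M3 stuck-at-0, M3 inverted output, M4 stuck-at-0, M4 inverted output} — 8 in all.

8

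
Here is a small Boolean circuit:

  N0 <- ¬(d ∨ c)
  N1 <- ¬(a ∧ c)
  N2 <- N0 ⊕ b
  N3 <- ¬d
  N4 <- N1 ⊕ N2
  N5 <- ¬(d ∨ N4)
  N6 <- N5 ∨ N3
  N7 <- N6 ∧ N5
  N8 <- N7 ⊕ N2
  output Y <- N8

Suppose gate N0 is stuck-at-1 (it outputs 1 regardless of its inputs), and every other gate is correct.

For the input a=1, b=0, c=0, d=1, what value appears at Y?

Propagate with N0 forced: N0=1 [stuck-at-1], N1=1, N2=1, N3=0, N4=0, N5=0, N6=0, N7=0, N8=1.
So Y = 1. (Without the fault it would be 0.)

1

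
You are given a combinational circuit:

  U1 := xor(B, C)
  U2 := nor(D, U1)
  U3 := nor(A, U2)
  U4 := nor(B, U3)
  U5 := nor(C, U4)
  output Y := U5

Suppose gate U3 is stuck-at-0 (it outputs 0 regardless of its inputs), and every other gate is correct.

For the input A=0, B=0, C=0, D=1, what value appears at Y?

Propagate with U3 forced: U1=0, U2=0, U3=0 [stuck-at-0], U4=1, U5=0.
So Y = 0. (Without the fault it would be 1.)

0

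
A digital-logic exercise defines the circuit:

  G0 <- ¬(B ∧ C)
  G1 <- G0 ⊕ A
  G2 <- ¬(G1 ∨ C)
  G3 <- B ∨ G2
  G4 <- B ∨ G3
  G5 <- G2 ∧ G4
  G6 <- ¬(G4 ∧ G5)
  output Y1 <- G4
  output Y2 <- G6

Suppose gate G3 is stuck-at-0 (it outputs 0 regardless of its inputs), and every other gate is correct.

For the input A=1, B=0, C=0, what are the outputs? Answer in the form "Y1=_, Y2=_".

Y1=0, Y2=1

Propagate with G3 forced: G0=1, G1=0, G2=1, G3=0 [stuck-at-0], G4=0, G5=0, G6=1.
So the outputs are Y1=0, Y2=1. (Without the fault they would be Y1=1, Y2=0.)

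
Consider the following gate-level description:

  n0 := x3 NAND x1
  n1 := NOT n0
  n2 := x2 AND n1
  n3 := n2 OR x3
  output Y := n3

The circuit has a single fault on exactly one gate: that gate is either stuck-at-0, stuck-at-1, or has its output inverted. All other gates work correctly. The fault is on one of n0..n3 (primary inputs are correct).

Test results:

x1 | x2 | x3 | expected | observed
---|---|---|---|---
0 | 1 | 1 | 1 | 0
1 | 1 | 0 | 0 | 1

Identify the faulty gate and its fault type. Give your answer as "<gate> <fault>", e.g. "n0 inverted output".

Fault-free values for test 1 (x1=0, x2=1, x3=1): n0=1, n1=0, n2=0, n3=1, giving Y=1. Observed 0.
Test 1: faults giving observed 0 are {n3 stuck-at-0, n3 inverted output}.
Test 2 (x1=1, x2=1, x3=0): fault-free n0=1, n1=0, n2=0, n3=0 → 0; observed 1. Eliminates n3 stuck-at-0.
Only n3 inverted output is consistent with every test.

n3 inverted output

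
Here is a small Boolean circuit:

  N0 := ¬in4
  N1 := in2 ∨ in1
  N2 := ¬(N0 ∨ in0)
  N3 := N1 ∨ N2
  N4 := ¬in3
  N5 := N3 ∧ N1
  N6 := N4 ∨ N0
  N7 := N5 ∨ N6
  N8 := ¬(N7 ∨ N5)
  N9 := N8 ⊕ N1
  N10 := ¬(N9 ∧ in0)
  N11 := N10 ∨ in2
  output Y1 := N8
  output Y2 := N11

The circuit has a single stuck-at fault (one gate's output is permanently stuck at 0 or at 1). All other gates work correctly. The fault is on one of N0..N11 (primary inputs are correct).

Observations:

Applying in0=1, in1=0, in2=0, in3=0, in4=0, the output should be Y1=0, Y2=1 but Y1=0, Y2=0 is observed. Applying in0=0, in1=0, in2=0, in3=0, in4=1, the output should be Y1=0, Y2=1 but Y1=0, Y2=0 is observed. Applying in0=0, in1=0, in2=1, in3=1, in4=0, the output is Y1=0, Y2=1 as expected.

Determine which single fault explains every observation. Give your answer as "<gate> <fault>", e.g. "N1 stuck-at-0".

N10 stuck-at-0

Fault-free values for test 1 (in0=1, in1=0, in2=0, in3=0, in4=0): N0=1, N1=0, N2=0, N3=0, N4=1, N5=0, N6=1, N7=1, N8=0, N9=0, N10=1, N11=1, giving Y1=0, Y2=1. Observed Y1=0, Y2=0.
Test 1: faults giving observed Y1=0, Y2=0 are {N1 stuck-at-1, N9 stuck-at-1, N10 stuck-at-0, N11 stuck-at-0}.
Test 2 (in0=0, in1=0, in2=0, in3=0, in4=1): fault-free N0=0, N1=0, N2=1, N3=1, N4=1, N5=0, N6=1, N7=1, N8=0, N9=0, N10=1, N11=1 → Y1=0, Y2=1; observed Y1=0, Y2=0. Eliminates N1 stuck-at-1, N9 stuck-at-1.
Test 3 (in0=0, in1=0, in2=1, in3=1, in4=0): fault-free N0=1, N1=1, N2=0, N3=1, N4=0, N5=1, N6=1, N7=1, N8=0, N9=1, N10=1, N11=1 → Y1=0, Y2=1; observed Y1=0, Y2=1. Eliminates N11 stuck-at-0.
Only N10 stuck-at-0 is consistent with every test.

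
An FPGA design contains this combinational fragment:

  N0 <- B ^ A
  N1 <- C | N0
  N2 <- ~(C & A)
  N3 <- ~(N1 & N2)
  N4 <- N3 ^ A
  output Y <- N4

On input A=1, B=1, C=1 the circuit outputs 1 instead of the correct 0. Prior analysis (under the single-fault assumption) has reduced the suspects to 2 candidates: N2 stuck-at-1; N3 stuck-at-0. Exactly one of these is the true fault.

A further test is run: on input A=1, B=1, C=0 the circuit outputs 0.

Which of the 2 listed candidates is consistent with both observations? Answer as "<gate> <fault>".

Evaluate each candidate on input A=1, B=1, C=0:
  N2 stuck-at-1: N0=0, N1=0, N2=1 [stuck-at-1], N3=1, N4=0 → 0 — matches
  N3 stuck-at-0: N0=0, N1=0, N2=1, N3=0 [stuck-at-0], N4=1 → 1 — eliminated
Only N2 stuck-at-1 reproduces the observed 0.

N2 stuck-at-1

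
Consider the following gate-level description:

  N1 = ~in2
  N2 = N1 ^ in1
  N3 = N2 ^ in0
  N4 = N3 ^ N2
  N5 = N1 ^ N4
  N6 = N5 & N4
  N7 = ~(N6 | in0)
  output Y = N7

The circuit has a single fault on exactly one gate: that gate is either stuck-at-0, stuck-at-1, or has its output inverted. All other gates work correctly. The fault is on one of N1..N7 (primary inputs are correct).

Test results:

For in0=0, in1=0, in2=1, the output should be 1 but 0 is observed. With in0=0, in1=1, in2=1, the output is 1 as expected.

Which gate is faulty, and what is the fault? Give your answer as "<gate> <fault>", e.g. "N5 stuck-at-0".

Fault-free values for test 1 (in0=0, in1=0, in2=1): N1=0, N2=0, N3=0, N4=0, N5=0, N6=0, N7=1, giving Y=1. Observed 0.
Test 1: faults giving observed 0 are {N3 stuck-at-1, N3 inverted output, N4 stuck-at-1, N4 inverted output, N6 stuck-at-1, N6 inverted output, N7 stuck-at-0, N7 inverted output}.
Test 2 (in0=0, in1=1, in2=1): fault-free N1=0, N2=1, N3=1, N4=0, N5=0, N6=0, N7=1 → 1; observed 1. Eliminates N3 inverted output, N4 stuck-at-1, N4 inverted output, N6 stuck-at-1, N6 inverted output, N7 stuck-at-0, N7 inverted output.
Only N3 stuck-at-1 is consistent with every test.

N3 stuck-at-1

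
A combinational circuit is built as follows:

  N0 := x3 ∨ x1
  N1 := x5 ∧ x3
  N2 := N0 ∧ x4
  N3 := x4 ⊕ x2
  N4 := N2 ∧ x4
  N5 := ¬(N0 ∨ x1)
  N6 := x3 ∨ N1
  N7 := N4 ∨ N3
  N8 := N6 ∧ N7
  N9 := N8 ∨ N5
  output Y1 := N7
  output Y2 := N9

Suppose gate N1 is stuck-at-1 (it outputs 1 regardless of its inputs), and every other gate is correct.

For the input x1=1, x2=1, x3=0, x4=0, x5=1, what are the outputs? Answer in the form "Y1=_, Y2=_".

Propagate with N1 forced: N0=1, N1=1 [stuck-at-1], N2=0, N3=1, N4=0, N5=0, N6=1, N7=1, N8=1, N9=1.
So the outputs are Y1=1, Y2=1. (Without the fault they would be Y1=1, Y2=0.)

Y1=1, Y2=1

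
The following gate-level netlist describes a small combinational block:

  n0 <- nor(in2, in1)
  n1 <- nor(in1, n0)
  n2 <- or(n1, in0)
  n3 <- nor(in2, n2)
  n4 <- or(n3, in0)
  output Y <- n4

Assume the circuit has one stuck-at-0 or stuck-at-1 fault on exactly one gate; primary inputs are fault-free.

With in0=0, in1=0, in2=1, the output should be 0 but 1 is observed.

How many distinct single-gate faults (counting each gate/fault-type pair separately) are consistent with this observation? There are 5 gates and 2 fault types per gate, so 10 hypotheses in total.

Fault-free: n0=0, n1=1, n2=1, n3=0, n4=0 → 0. Observed 1.
  n0 stuck-at-0: output 0 ✗
  n0 stuck-at-1: output 0 ✗
  n1 stuck-at-0: output 0 ✗
  n1 stuck-at-1: output 0 ✗
  n2 stuck-at-0: output 0 ✗
  n2 stuck-at-1: output 0 ✗
  n3 stuck-at-0: output 0 ✗
  n3 stuck-at-1: output 1 ✓
  n4 stuck-at-0: output 0 ✗
  n4 stuck-at-1: output 1 ✓
Consistent faults: {n3 stuck-at-1, n4 stuck-at-1} — 2 in all.

2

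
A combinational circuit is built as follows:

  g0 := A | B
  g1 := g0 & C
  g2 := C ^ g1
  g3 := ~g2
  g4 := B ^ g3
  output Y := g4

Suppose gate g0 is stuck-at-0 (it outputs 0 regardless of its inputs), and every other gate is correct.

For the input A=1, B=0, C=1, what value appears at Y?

Propagate with g0 forced: g0=0 [stuck-at-0], g1=0, g2=1, g3=0, g4=0.
So Y = 0. (Without the fault it would be 1.)

0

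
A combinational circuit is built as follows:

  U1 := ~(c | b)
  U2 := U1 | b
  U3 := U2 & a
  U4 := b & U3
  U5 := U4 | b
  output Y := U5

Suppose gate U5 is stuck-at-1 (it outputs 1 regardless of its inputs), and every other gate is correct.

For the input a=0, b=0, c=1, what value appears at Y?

1

Propagate with U5 forced: U1=0, U2=0, U3=0, U4=0, U5=1 [stuck-at-1].
So Y = 1. (Without the fault it would be 0.)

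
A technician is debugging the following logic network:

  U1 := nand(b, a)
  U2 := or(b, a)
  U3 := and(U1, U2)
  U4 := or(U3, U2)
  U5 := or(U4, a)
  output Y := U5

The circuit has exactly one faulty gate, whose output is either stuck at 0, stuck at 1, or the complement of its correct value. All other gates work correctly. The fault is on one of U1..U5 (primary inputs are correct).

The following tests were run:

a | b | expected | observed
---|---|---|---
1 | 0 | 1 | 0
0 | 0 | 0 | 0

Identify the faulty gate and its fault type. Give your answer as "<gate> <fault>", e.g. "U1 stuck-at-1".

Fault-free values for test 1 (a=1, b=0): U1=1, U2=1, U3=1, U4=1, U5=1, giving Y=1. Observed 0.
Test 1: faults giving observed 0 are {U5 stuck-at-0, U5 inverted output}.
Test 2 (a=0, b=0): fault-free U1=1, U2=0, U3=0, U4=0, U5=0 → 0; observed 0. Eliminates U5 inverted output.
Only U5 stuck-at-0 is consistent with every test.

U5 stuck-at-0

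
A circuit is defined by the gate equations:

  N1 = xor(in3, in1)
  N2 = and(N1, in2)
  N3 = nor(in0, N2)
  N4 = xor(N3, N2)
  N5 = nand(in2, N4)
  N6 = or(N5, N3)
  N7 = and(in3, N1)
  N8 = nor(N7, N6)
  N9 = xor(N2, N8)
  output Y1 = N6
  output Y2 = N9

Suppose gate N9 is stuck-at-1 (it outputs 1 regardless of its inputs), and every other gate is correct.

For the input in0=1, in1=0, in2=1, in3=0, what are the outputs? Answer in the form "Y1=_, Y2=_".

Y1=1, Y2=1

Propagate with N9 forced: N1=0, N2=0, N3=0, N4=0, N5=1, N6=1, N7=0, N8=0, N9=1 [stuck-at-1].
So the outputs are Y1=1, Y2=1. (Without the fault they would be Y1=1, Y2=0.)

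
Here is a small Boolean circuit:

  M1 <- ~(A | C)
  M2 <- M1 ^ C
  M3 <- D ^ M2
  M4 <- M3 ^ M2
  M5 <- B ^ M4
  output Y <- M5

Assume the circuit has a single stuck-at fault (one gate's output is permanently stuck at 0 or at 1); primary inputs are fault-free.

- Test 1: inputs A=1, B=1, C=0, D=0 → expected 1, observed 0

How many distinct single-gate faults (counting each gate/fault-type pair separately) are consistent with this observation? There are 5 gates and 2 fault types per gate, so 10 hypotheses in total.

Fault-free: M1=0, M2=0, M3=0, M4=0, M5=1 → 1. Observed 0.
  M1 stuck-at-0: output 1 ✗
  M1 stuck-at-1: output 1 ✗
  M2 stuck-at-0: output 1 ✗
  M2 stuck-at-1: output 1 ✗
  M3 stuck-at-0: output 1 ✗
  M3 stuck-at-1: output 0 ✓
  M4 stuck-at-0: output 1 ✗
  M4 stuck-at-1: output 0 ✓
  M5 stuck-at-0: output 0 ✓
  M5 stuck-at-1: output 1 ✗
Consistent faults: {M3 stuck-at-1, M4 stuck-at-1, M5 stuck-at-0} — 3 in all.

3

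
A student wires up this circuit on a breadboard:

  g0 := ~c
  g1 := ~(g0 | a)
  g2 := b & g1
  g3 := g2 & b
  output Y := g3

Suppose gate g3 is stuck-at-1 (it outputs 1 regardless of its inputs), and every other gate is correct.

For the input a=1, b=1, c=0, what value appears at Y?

1

Propagate with g3 forced: g0=1, g1=0, g2=0, g3=1 [stuck-at-1].
So Y = 1. (Without the fault it would be 0.)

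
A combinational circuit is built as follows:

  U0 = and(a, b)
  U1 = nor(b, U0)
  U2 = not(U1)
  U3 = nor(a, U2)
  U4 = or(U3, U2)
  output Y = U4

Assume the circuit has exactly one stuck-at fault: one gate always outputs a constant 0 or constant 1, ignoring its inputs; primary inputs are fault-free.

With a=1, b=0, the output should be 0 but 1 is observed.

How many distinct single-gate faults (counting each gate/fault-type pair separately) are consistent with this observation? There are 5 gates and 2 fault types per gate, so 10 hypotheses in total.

5

Fault-free: U0=0, U1=1, U2=0, U3=0, U4=0 → 0. Observed 1.
  U0 stuck-at-0: output 0 ✗
  U0 stuck-at-1: output 1 ✓
  U1 stuck-at-0: output 1 ✓
  U1 stuck-at-1: output 0 ✗
  U2 stuck-at-0: output 0 ✗
  U2 stuck-at-1: output 1 ✓
  U3 stuck-at-0: output 0 ✗
  U3 stuck-at-1: output 1 ✓
  U4 stuck-at-0: output 0 ✗
  U4 stuck-at-1: output 1 ✓
Consistent faults: {U0 stuck-at-1, U1 stuck-at-0, U2 stuck-at-1, U3 stuck-at-1, U4 stuck-at-1} — 5 in all.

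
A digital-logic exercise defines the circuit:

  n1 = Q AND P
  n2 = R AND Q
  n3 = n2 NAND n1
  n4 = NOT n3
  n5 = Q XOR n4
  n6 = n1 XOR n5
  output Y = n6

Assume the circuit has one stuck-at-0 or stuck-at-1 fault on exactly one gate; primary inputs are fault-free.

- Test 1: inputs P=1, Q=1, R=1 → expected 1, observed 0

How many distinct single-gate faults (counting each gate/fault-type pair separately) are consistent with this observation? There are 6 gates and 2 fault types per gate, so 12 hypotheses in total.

Fault-free: n1=1, n2=1, n3=0, n4=1, n5=0, n6=1 → 1. Observed 0.
  n1 stuck-at-0: output 1 ✗
  n1 stuck-at-1: output 1 ✗
  n2 stuck-at-0: output 0 ✓
  n2 stuck-at-1: output 1 ✗
  n3 stuck-at-0: output 1 ✗
  n3 stuck-at-1: output 0 ✓
  n4 stuck-at-0: output 0 ✓
  n4 stuck-at-1: output 1 ✗
  n5 stuck-at-0: output 1 ✗
  n5 stuck-at-1: output 0 ✓
  n6 stuck-at-0: output 0 ✓
  n6 stuck-at-1: output 1 ✗
Consistent faults: {n2 stuck-at-0, n3 stuck-at-1, n4 stuck-at-0, n5 stuck-at-1, n6 stuck-at-0} — 5 in all.

5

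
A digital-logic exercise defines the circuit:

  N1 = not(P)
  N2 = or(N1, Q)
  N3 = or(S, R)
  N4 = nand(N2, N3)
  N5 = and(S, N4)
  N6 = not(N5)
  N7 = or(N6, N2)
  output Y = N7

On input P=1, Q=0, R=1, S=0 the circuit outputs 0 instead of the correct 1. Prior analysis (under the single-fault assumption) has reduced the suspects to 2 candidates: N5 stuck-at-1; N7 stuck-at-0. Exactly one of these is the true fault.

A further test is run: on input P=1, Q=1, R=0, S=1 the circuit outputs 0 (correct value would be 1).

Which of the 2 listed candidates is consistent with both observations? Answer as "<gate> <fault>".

Evaluate each candidate on input P=1, Q=1, R=0, S=1:
  N5 stuck-at-1: N1=0, N2=1, N3=1, N4=0, N5=1 [stuck-at-1], N6=0, N7=1 → 1 — eliminated
  N7 stuck-at-0: N1=0, N2=1, N3=1, N4=0, N5=0, N6=1, N7=0 [stuck-at-0] → 0 — matches
Only N7 stuck-at-0 reproduces the observed 0.

N7 stuck-at-0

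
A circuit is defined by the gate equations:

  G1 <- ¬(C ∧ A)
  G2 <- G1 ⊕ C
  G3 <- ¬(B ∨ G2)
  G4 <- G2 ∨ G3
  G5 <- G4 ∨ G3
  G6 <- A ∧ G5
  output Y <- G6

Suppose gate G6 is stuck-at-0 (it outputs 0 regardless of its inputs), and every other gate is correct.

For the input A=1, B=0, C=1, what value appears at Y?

Propagate with G6 forced: G1=0, G2=1, G3=0, G4=1, G5=1, G6=0 [stuck-at-0].
So Y = 0. (Without the fault it would be 1.)

0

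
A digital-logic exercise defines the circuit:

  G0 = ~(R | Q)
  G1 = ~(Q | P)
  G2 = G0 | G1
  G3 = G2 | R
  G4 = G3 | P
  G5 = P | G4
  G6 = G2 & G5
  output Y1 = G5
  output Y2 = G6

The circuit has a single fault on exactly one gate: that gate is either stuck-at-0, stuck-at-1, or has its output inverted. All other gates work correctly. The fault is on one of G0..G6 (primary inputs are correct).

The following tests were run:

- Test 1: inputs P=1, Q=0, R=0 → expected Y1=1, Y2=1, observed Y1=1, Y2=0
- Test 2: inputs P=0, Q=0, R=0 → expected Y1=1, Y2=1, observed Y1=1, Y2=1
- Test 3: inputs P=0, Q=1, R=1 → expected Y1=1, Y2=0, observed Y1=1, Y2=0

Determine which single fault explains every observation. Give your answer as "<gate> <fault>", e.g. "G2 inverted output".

G0 stuck-at-0

Fault-free values for test 1 (P=1, Q=0, R=0): G0=1, G1=0, G2=1, G3=1, G4=1, G5=1, G6=1, giving Y1=1, Y2=1. Observed Y1=1, Y2=0.
Test 1: faults giving observed Y1=1, Y2=0 are {G0 stuck-at-0, G0 inverted output, G2 stuck-at-0, G2 inverted output, G6 stuck-at-0, G6 inverted output}.
Test 2 (P=0, Q=0, R=0): fault-free G0=1, G1=1, G2=1, G3=1, G4=1, G5=1, G6=1 → Y1=1, Y2=1; observed Y1=1, Y2=1. Eliminates G2 stuck-at-0, G2 inverted output, G6 stuck-at-0, G6 inverted output.
Test 3 (P=0, Q=1, R=1): fault-free G0=0, G1=0, G2=0, G3=1, G4=1, G5=1, G6=0 → Y1=1, Y2=0; observed Y1=1, Y2=0. Eliminates G0 inverted output.
Only G0 stuck-at-0 is consistent with every test.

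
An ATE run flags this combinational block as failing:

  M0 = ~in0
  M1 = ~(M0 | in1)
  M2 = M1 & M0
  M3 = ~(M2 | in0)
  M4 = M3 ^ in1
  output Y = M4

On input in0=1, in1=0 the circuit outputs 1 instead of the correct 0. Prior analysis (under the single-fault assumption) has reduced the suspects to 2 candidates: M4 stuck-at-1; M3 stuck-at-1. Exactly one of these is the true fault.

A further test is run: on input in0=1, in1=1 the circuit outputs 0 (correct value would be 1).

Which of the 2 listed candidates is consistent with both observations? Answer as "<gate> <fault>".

M3 stuck-at-1

Evaluate each candidate on input in0=1, in1=1:
  M4 stuck-at-1: M0=0, M1=0, M2=0, M3=0, M4=1 [stuck-at-1] → 1 — eliminated
  M3 stuck-at-1: M0=0, M1=0, M2=0, M3=1 [stuck-at-1], M4=0 → 0 — matches
Only M3 stuck-at-1 reproduces the observed 0.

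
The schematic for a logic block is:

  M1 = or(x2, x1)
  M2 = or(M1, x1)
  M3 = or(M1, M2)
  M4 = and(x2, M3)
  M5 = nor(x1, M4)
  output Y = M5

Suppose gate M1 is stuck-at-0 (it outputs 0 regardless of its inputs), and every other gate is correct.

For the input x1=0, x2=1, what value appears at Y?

Propagate with M1 forced: M1=0 [stuck-at-0], M2=0, M3=0, M4=0, M5=1.
So Y = 1. (Without the fault it would be 0.)

1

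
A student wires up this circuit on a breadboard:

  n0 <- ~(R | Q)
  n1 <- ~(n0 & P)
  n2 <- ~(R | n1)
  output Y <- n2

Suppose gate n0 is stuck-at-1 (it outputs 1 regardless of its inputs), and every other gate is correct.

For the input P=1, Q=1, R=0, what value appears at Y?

Propagate with n0 forced: n0=1 [stuck-at-1], n1=0, n2=1.
So Y = 1. (Without the fault it would be 0.)

1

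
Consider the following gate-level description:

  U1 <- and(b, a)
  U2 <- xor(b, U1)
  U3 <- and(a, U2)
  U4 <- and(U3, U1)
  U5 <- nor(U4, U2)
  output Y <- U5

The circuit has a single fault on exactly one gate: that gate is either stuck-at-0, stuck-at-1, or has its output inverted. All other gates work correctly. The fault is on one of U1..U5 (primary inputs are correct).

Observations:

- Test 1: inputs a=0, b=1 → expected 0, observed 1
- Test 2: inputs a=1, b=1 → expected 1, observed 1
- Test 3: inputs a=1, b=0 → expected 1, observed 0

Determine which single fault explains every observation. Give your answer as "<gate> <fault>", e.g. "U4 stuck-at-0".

U1 stuck-at-1

Fault-free values for test 1 (a=0, b=1): U1=0, U2=1, U3=0, U4=0, U5=0, giving Y=0. Observed 1.
Test 1: faults giving observed 1 are {U1 stuck-at-1, U1 inverted output, U2 stuck-at-0, U2 inverted output, U5 stuck-at-1, U5 inverted output}.
Test 2 (a=1, b=1): fault-free U1=1, U2=0, U3=0, U4=0, U5=1 → 1; observed 1. Eliminates U1 inverted output, U2 inverted output, U5 inverted output.
Test 3 (a=1, b=0): fault-free U1=0, U2=0, U3=0, U4=0, U5=1 → 1; observed 0. Eliminates U2 stuck-at-0, U5 stuck-at-1.
Only U1 stuck-at-1 is consistent with every test.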